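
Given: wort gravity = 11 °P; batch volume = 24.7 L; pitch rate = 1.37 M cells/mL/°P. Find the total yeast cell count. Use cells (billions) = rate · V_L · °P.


cells = 1.37 · 24.7 · 11

372.2290 billion cells


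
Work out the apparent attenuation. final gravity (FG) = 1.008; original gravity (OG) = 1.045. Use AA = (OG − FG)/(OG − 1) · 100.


AA = (1.045 − 1.008)/(1.045 − 1) · 100

82.2222 %


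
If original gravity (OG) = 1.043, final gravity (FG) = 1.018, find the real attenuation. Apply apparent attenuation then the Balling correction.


AA = (OG−FG)/(OG−1)·100;  RA = AA·0.8192
AA = (1.043 − 1.018)/(1.043 − 1)·100 = 58.1395
RA = 58.1395·0.8192

47.6279 %


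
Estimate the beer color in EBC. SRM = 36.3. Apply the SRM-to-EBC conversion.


EBC = SRM · 1.97
EBC = 36.3 · 1.97

71.5110 EBC


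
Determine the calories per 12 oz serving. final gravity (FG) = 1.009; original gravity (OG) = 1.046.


ABW = (OG−FG)·131.25·0.79/FG;  °P = 259 − 259/SG (for OG→OE and FG→AE);  RE = 0.1808·OE + 0.8192·AE;  Cal = (6.9·ABW + 4·(RE−0.1))·FG·3.55
ABW = (1.046 − 1.009)·131.25·0.79/1.009 = 3.8022
OE = 259 − 259/1.046 = 11.3901 °P
AE = 259 − 259/1.009 = 2.3102 °P
RE = 0.1808·11.3901 + 0.8192·2.3102 = 3.9518 °P
Cal = (6.9·3.8022 + 4·(3.9518−0.1))·1.009·3.55

149.1620 kcal


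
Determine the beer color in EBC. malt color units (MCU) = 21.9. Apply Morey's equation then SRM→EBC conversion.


SRM = 1.4922·MCU^0.6859;  EBC = SRM·1.97
SRM = 1.4922·21.9^0.6859 = 12.3947
EBC = 12.3947·1.97

24.4177 EBC


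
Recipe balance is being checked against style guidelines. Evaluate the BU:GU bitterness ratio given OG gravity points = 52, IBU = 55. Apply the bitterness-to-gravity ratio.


BU:GU = IBU / OG_points
BU:GU = 55 / 52

1.0577


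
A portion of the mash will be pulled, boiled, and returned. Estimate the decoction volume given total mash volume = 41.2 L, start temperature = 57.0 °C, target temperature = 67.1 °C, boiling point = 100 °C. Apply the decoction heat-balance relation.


V_dec = V_total·(T_target − T_start)/(T_boil − T_start)
V_dec = 41.2·(67.1 − 57.0)/(100 − 57.0)

9.6772 L


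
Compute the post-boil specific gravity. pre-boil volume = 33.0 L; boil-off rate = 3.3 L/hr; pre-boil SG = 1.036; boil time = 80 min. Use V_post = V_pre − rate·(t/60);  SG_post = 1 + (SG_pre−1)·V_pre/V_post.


V_post = 33.0 − 3.3·(80/60) = 28.6000
SG_post = 1 + (1.036 − 1)·33.0/28.6000

1.0415


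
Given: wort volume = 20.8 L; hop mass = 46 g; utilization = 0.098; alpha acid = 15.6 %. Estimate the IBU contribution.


IBU = (α/100)·mass·U·1000 / V
IBU = (15.6/100)·46·0.098·1000 / 20.8

33.8100 IBU


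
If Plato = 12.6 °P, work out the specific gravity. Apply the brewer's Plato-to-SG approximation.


SG = 259/(259 − P)
SG = 259/(259 − 12.6)

1.0511


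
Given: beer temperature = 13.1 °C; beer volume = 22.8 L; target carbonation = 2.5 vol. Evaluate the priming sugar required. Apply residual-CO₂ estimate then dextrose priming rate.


residual = 14.695·(0.01821 + 0.09011·e^(−0.04·T));  sugar = (target − residual)·4.0·V
residual = 14.695·(0.01821 + 0.09011·e^(−0.04·13.1)) = 1.0517
sugar = (2.5 − 1.0517)·4.0·22.8

132.0852 g


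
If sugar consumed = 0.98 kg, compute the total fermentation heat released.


Q = m_sugar · 590 kJ/kg
Q = 0.98 · 590

578.2000 kJ


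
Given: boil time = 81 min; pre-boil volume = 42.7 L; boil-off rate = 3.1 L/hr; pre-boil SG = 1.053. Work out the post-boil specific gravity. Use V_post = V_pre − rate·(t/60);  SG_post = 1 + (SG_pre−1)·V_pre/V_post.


V_post = 42.7 − 3.1·(81/60) = 38.5150
SG_post = 1 + (1.053 − 1)·42.7/38.5150

1.0588


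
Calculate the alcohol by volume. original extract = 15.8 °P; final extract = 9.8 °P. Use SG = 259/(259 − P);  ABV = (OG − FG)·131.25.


OG = 259/(259 − 15.8) = 1.0650
FG = 259/(259 − 9.8) = 1.0393
ABV = (1.0650 − 1.0393)·131.25

3.3654 % ABV


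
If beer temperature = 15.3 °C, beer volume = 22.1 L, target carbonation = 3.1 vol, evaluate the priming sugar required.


residual = 14.695·(0.01821 + 0.09011·e^(−0.04·T));  sugar = (target − residual)·4.0·V
residual = 14.695·(0.01821 + 0.09011·e^(−0.04·15.3)) = 0.9856
sugar = (3.1 − 0.9856)·4.0·22.1

186.9089 g


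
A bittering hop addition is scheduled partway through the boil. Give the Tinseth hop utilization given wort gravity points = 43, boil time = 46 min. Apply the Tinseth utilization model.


U = 1.65·0.000125^(GP/1000) · (1 − e^(−0.04·t))/4.15
bigness = 1.65·0.000125^(43/1000) = 1.1211
boil_factor = (1 − e^(−0.04·46))/4.15 = 0.2027
U = 1.1211 · 0.2027

0.2272


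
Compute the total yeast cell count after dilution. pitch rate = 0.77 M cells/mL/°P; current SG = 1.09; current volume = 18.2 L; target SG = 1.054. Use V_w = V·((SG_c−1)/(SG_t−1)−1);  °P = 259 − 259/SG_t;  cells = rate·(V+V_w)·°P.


V_w = 18.2·((1.09−1)/(1.054−1)−1) = 12.1333
V_final = 18.2 + 12.1333 = 30.3333
°P = 259 − 259/1.054 = 13.2694
cells = 0.77·30.3333·13.2694

309.9301 billion cells


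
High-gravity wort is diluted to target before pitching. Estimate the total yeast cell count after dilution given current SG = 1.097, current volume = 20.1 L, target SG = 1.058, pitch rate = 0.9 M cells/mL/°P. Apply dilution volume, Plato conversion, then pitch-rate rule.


V_w = V·((SG_c−1)/(SG_t−1)−1);  °P = 259 − 259/SG_t;  cells = rate·(V+V_w)·°P
V_w = 20.1·((1.097−1)/(1.058−1)−1) = 13.5155
V_final = 20.1 + 13.5155 = 33.6155
°P = 259 − 259/1.058 = 14.1985
cells = 0.9·33.6155·14.1985

429.5606 billion cells


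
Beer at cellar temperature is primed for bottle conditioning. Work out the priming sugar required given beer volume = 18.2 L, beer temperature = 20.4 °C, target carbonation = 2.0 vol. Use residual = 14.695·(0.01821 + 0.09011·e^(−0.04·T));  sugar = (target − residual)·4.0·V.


residual = 14.695·(0.01821 + 0.09011·e^(−0.04·20.4)) = 0.8531
sugar = (2.0 − 0.8531)·4.0·18.2

83.4915 g


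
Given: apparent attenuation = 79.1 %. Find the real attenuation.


RA = AA · 0.8192
RA = 79.1 · 0.8192

64.7987 %


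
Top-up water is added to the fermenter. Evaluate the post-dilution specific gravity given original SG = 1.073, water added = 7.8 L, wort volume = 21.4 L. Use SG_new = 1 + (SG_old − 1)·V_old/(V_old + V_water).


pts = (1.073 − 1)·1000·21.4/(21.4 + 7.8) = 53.5000
SG_new = 1 + 53.5000/1000

1.0535


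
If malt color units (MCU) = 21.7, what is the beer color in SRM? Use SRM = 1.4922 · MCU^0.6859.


SRM = 1.4922 · 21.7^0.6859

12.3170 SRM


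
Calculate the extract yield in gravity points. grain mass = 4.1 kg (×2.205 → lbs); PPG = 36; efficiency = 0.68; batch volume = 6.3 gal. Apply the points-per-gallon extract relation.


points = lbs × PPG × eff / vol
lbs = 4.1 × 2.205 = 9.0405
points = 9.0405 × 36 × 0.68 / 6.3

35.1288 points


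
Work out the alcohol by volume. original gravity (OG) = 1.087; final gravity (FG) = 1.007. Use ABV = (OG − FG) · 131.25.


ABV = (1.087 − 1.007) · 131.25

10.5000 % ABV


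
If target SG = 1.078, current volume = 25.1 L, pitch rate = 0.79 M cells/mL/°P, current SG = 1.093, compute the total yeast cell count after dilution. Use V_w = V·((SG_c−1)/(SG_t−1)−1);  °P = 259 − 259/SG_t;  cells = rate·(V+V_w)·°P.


V_w = 25.1·((1.093−1)/(1.078−1)−1) = 4.8269
V_final = 25.1 + 4.8269 = 29.9269
°P = 259 − 259/1.078 = 18.7403
cells = 0.79·29.9269·18.7403

443.0623 billion cells


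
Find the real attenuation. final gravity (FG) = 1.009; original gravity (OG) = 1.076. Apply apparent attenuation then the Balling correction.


AA = (OG−FG)/(OG−1)·100;  RA = AA·0.8192
AA = (1.076 − 1.009)/(1.076 − 1)·100 = 88.1579
RA = 88.1579·0.8192

72.2189 %


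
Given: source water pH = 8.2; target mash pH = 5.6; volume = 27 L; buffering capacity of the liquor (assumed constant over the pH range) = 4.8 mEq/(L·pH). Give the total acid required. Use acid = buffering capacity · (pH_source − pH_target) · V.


acid = 4.8 · (8.2 − 5.6) · 27

336.9600 mEq


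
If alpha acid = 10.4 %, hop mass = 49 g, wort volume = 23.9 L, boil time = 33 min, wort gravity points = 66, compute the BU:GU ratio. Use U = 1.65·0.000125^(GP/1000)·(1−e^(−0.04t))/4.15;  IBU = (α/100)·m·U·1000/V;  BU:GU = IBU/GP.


U = 1.65·0.000125^(66/1000)·(1−e^(−0.04·33))/4.15 = 0.1610
IBU = (10.4/100)·49·0.1610·1000/23.9 = 34.3311
BU:GU = 34.3311/66

0.5202


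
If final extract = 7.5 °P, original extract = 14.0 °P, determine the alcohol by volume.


SG = 259/(259 − P);  ABV = (OG − FG)·131.25
OG = 259/(259 − 14.0) = 1.0571
FG = 259/(259 − 7.5) = 1.0298
ABV = (1.0571 − 1.0298)·131.25

3.5860 % ABV


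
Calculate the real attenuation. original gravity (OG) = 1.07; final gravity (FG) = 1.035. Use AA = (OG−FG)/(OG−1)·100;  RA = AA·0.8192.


AA = (1.07 − 1.035)/(1.07 − 1)·100 = 50.0000
RA = 50.0000·0.8192

40.9600 %


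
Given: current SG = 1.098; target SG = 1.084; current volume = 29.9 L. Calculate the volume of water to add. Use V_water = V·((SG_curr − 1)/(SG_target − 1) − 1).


V_water = 29.9·((1.098 − 1)/(1.084 − 1) − 1)

4.9833 L


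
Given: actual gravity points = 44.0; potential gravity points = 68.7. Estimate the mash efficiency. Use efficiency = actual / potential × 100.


efficiency = 44.0 / 68.7 × 100

64.0466 %


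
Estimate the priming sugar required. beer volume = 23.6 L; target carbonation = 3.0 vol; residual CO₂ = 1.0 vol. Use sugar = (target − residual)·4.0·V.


sugar = (3.0 − 1.0)·4.0·23.6

188.8000 g


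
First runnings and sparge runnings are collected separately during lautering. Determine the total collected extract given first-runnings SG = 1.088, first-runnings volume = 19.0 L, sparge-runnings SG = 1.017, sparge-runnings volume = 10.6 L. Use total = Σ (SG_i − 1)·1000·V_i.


first = (1.088 − 1)·1000·19.0 = 1672.0000
sparge = (1.017 − 1)·1000·10.6 = 180.2000
total = 1672.0000 + 180.2000

1852.2000 gravity·L


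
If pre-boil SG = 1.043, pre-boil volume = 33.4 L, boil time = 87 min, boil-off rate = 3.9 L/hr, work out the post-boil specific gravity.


V_post = V_pre − rate·(t/60);  SG_post = 1 + (SG_pre−1)·V_pre/V_post
V_post = 33.4 − 3.9·(87/60) = 27.7450
SG_post = 1 + (1.043 − 1)·33.4/27.7450

1.0518


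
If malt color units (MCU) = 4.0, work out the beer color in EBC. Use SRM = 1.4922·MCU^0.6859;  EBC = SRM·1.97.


SRM = 1.4922·4.0^0.6859 = 3.8617
EBC = 3.8617·1.97

7.6076 EBC


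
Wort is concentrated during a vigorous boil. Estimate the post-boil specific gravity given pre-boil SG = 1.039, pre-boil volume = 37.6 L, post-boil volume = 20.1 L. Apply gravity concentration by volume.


SG_post = 1 + (SG_pre − 1)·V_pre/V_post
pts_pre = (1.039 − 1)·1000 = 39.0000
pts_post = 39.0000·37.6/20.1 = 72.9552
SG_post = 1 + 72.9552/1000

1.0730


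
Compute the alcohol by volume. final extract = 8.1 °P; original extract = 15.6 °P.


SG = 259/(259 − P);  ABV = (OG − FG)·131.25
OG = 259/(259 − 15.6) = 1.0641
FG = 259/(259 − 8.1) = 1.0323
ABV = (1.0641 − 1.0323)·131.25

4.1748 % ABV


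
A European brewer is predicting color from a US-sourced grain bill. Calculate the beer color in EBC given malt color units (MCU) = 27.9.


SRM = 1.4922·MCU^0.6859;  EBC = SRM·1.97
SRM = 1.4922·27.9^0.6859 = 14.6341
EBC = 14.6341·1.97

28.8292 EBC


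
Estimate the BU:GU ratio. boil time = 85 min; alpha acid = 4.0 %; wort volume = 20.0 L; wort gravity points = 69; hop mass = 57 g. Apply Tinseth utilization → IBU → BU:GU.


U = 1.65·0.000125^(GP/1000)·(1−e^(−0.04t))/4.15;  IBU = (α/100)·m·U·1000/V;  BU:GU = IBU/GP
U = 1.65·0.000125^(69/1000)·(1−e^(−0.04·85))/4.15 = 0.2067
IBU = (4.0/100)·57·0.2067·1000/20.0 = 23.5660
BU:GU = 23.5660/69

0.3415


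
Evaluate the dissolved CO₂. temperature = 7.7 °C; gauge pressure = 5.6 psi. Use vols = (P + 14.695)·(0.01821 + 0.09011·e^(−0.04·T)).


vols = (5.6 + 14.695)·(0.01821 + 0.09011·e^(−0.04·7.7))

1.7136 volumes


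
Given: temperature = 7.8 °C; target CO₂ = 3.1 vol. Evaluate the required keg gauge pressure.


psi = vols/(0.01821 + 0.09011·e^(−0.04·T)) − 14.695
psi = 3.1/(0.01821 + 0.09011·e^(−0.04·7.8)) − 14.695

22.1357 psi


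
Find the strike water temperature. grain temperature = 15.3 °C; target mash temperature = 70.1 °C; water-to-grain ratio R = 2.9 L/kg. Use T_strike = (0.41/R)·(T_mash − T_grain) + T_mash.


T_strike = (0.41/2.9)·(70.1 − 15.3) + 70.1

77.8476 °C


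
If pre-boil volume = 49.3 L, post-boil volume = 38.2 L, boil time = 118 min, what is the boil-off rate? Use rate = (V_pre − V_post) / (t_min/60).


rate = (49.3 − 38.2) / (118/60)

5.6441 L/hr


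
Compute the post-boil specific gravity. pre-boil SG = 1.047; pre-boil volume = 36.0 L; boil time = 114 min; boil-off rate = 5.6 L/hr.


V_post = V_pre − rate·(t/60);  SG_post = 1 + (SG_pre−1)·V_pre/V_post
V_post = 36.0 − 5.6·(114/60) = 25.3600
SG_post = 1 + (1.047 − 1)·36.0/25.3600

1.0667


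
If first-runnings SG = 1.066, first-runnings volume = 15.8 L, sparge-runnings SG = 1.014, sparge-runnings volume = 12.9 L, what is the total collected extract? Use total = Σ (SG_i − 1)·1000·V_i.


first = (1.066 − 1)·1000·15.8 = 1042.8000
sparge = (1.014 − 1)·1000·12.9 = 180.6000
total = 1042.8000 + 180.6000

1223.4000 gravity·L


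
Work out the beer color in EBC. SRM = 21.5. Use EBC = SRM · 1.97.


EBC = 21.5 · 1.97

42.3550 EBC


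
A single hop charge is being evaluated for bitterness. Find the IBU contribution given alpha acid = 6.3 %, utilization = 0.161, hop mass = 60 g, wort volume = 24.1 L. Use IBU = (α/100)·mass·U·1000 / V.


IBU = (6.3/100)·60·0.161·1000 / 24.1

25.2523 IBU


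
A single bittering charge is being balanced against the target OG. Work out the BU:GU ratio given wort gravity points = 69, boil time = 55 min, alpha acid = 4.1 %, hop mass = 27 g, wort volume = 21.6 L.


U = 1.65·0.000125^(GP/1000)·(1−e^(−0.04t))/4.15;  IBU = (α/100)·m·U·1000/V;  BU:GU = IBU/GP
U = 1.65·0.000125^(69/1000)·(1−e^(−0.04·55))/4.15 = 0.1902
IBU = (4.1/100)·27·0.1902·1000/21.6 = 9.7457
BU:GU = 9.7457/69

0.1412


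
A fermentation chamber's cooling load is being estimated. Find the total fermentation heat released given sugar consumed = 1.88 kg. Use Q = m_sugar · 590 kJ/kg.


Q = 1.88 · 590

1109.2000 kJ


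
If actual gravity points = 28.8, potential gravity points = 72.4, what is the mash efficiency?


efficiency = actual / potential × 100
efficiency = 28.8 / 72.4 × 100

39.7790 %


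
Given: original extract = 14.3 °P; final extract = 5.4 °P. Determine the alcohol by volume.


SG = 259/(259 − P);  ABV = (OG − FG)·131.25
OG = 259/(259 − 14.3) = 1.0584
FG = 259/(259 − 5.4) = 1.0213
ABV = (1.0584 − 1.0213)·131.25

4.8754 % ABV


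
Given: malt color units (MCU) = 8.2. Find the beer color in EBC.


SRM = 1.4922·MCU^0.6859;  EBC = SRM·1.97
SRM = 1.4922·8.2^0.6859 = 6.3185
EBC = 6.3185·1.97

12.4474 EBC


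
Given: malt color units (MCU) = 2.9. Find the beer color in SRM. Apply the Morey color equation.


SRM = 1.4922 · MCU^0.6859
SRM = 1.4922 · 2.9^0.6859

3.0973 SRM


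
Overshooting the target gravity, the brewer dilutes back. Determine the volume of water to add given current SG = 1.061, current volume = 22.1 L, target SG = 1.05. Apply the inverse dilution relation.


V_water = V·((SG_curr − 1)/(SG_target − 1) − 1)
V_water = 22.1·((1.061 − 1)/(1.05 − 1) − 1)

4.8620 L


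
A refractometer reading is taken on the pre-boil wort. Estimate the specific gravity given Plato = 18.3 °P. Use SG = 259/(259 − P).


SG = 259/(259 − 18.3)

1.0760


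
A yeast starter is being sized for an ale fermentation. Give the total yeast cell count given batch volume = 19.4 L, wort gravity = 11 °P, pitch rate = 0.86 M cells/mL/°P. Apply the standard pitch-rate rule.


cells (billions) = rate · V_L · °P
cells = 0.86 · 19.4 · 11

183.5240 billion cells


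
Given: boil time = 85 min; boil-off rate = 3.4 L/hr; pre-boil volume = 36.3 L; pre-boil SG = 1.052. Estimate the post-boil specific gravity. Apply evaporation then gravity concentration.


V_post = V_pre − rate·(t/60);  SG_post = 1 + (SG_pre−1)·V_pre/V_post
V_post = 36.3 − 3.4·(85/60) = 31.4833
SG_post = 1 + (1.052 − 1)·36.3/31.4833

1.0600


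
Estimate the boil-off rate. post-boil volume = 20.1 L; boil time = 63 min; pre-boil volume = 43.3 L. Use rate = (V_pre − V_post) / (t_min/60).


rate = (43.3 − 20.1) / (63/60)

22.0952 L/hr


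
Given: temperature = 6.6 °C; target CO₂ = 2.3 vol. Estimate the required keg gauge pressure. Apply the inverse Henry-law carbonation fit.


psi = vols/(0.01821 + 0.09011·e^(−0.04·T)) − 14.695
psi = 2.3/(0.01821 + 0.09011·e^(−0.04·6.6)) − 14.695

11.6171 psi


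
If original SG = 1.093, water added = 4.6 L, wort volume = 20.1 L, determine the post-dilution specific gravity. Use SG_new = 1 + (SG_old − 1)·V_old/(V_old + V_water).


pts = (1.093 − 1)·1000·20.1/(20.1 + 4.6) = 75.6802
SG_new = 1 + 75.6802/1000

1.0757


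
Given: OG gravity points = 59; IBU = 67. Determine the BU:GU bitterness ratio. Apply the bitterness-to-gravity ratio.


BU:GU = IBU / OG_points
BU:GU = 67 / 59

1.1356


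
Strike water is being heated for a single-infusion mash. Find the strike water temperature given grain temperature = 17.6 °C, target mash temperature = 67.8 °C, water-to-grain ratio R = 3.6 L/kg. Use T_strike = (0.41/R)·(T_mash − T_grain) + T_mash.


T_strike = (0.41/3.6)·(67.8 − 17.6) + 67.8

73.5172 °C


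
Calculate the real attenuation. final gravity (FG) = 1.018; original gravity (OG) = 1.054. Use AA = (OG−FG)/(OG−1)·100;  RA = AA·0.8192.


AA = (1.054 − 1.018)/(1.054 − 1)·100 = 66.6667
RA = 66.6667·0.8192

54.6133 %


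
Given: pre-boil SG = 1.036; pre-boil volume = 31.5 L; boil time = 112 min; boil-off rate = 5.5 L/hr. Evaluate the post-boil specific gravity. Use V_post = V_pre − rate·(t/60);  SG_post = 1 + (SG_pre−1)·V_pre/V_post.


V_post = 31.5 − 5.5·(112/60) = 21.2333
SG_post = 1 + (1.036 − 1)·31.5/21.2333

1.0534


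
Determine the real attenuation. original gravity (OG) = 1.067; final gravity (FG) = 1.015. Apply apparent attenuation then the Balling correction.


AA = (OG−FG)/(OG−1)·100;  RA = AA·0.8192
AA = (1.067 − 1.015)/(1.067 − 1)·100 = 77.6119
RA = 77.6119·0.8192

63.5797 %


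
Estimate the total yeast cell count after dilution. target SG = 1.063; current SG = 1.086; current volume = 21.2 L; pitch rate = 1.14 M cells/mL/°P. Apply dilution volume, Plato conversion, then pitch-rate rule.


V_w = V·((SG_c−1)/(SG_t−1)−1);  °P = 259 − 259/SG_t;  cells = rate·(V+V_w)·°P
V_w = 21.2·((1.086−1)/(1.063−1)−1) = 7.7397
V_final = 21.2 + 7.7397 = 28.9397
°P = 259 − 259/1.063 = 15.3500
cells = 1.14·28.9397·15.3500

506.4140 billion cells


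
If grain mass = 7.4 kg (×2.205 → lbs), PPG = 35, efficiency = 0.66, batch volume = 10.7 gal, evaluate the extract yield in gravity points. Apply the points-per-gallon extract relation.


points = lbs × PPG × eff / vol
lbs = 7.4 × 2.205 = 16.3170
points = 16.3170 × 35 × 0.66 / 10.7

35.2264 points


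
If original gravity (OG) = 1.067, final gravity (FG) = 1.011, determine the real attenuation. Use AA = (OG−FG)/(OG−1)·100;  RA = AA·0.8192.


AA = (1.067 − 1.011)/(1.067 − 1)·100 = 83.5821
RA = 83.5821·0.8192

68.4704 %


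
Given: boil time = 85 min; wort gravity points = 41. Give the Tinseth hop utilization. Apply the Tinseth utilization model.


U = 1.65·0.000125^(GP/1000) · (1 − e^(−0.04·t))/4.15
bigness = 1.65·0.000125^(41/1000) = 1.1415
boil_factor = (1 − e^(−0.04·85))/4.15 = 0.2329
U = 1.1415 · 0.2329

0.2659


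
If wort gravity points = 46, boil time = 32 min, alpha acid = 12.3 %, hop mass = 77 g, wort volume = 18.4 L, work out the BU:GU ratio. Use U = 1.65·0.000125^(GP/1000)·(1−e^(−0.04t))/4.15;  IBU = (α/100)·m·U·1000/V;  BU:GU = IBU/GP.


U = 1.65·0.000125^(46/1000)·(1−e^(−0.04·32))/4.15 = 0.1898
IBU = (12.3/100)·77·0.1898·1000/18.4 = 97.7207
BU:GU = 97.7207/46

2.1244


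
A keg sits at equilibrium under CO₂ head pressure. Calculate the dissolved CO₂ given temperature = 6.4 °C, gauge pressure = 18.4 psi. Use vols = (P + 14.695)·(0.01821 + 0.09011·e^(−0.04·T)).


vols = (18.4 + 14.695)·(0.01821 + 0.09011·e^(−0.04·6.4))

2.9113 volumes


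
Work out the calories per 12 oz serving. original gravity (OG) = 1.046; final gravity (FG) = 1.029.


ABW = (OG−FG)·131.25·0.79/FG;  °P = 259 − 259/SG (for OG→OE and FG→AE);  RE = 0.1808·OE + 0.8192·AE;  Cal = (6.9·ABW + 4·(RE−0.1))·FG·3.55
ABW = (1.046 − 1.029)·131.25·0.79/1.029 = 1.7130
OE = 259 − 259/1.046 = 11.3901 °P
AE = 259 − 259/1.029 = 7.2993 °P
RE = 0.1808·11.3901 + 0.8192·7.2993 = 8.0389 °P
Cal = (6.9·1.7130 + 4·(8.0389−0.1))·1.029·3.55

159.1790 kcal


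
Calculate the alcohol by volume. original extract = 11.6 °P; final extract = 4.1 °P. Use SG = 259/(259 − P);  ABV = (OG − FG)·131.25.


OG = 259/(259 − 11.6) = 1.0469
FG = 259/(259 − 4.1) = 1.0161
ABV = (1.0469 − 1.0161)·131.25

4.0429 % ABV


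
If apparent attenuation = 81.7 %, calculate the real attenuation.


RA = AA · 0.8192
RA = 81.7 · 0.8192

66.9286 %


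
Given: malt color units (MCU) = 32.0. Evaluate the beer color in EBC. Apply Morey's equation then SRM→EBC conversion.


SRM = 1.4922·MCU^0.6859;  EBC = SRM·1.97
SRM = 1.4922·32.0^0.6859 = 16.0772
EBC = 16.0772·1.97

31.6720 EBC


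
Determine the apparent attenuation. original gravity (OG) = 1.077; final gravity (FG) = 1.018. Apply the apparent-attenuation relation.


AA = (OG − FG)/(OG − 1) · 100
AA = (1.077 − 1.018)/(1.077 − 1) · 100

76.6234 %


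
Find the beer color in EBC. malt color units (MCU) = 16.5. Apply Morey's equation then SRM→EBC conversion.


SRM = 1.4922·MCU^0.6859;  EBC = SRM·1.97
SRM = 1.4922·16.5^0.6859 = 10.2070
EBC = 10.2070·1.97

20.1078 EBC


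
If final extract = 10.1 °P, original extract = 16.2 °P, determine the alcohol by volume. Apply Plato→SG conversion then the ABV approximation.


SG = 259/(259 − P);  ABV = (OG − FG)·131.25
OG = 259/(259 − 16.2) = 1.0667
FG = 259/(259 − 10.1) = 1.0406
ABV = (1.0667 − 1.0406)·131.25

3.4313 % ABV


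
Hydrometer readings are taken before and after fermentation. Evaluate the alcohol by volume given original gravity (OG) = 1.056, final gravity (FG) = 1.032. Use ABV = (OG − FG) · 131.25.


ABV = (1.056 − 1.032) · 131.25

3.1500 % ABV


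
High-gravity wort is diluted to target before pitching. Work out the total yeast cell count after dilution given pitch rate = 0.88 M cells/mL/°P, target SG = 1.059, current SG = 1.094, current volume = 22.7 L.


V_w = V·((SG_c−1)/(SG_t−1)−1);  °P = 259 − 259/SG_t;  cells = rate·(V+V_w)·°P
V_w = 22.7·((1.094−1)/(1.059−1)−1) = 13.4661
V_final = 22.7 + 13.4661 = 36.1661
°P = 259 − 259/1.059 = 14.4297
cells = 0.88·36.1661·14.4297

459.2405 billion cells


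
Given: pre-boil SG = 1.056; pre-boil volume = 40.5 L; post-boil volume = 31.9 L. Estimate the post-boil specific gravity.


SG_post = 1 + (SG_pre − 1)·V_pre/V_post
pts_pre = (1.056 − 1)·1000 = 56.0000
pts_post = 56.0000·40.5/31.9 = 71.0972
SG_post = 1 + 71.0972/1000

1.0711


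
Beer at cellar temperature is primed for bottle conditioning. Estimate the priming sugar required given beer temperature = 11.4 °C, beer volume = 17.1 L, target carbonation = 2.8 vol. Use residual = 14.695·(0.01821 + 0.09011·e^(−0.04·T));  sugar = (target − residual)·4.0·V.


residual = 14.695·(0.01821 + 0.09011·e^(−0.04·11.4)) = 1.1069
sugar = (2.8 − 1.1069)·4.0·17.1

115.8100 g


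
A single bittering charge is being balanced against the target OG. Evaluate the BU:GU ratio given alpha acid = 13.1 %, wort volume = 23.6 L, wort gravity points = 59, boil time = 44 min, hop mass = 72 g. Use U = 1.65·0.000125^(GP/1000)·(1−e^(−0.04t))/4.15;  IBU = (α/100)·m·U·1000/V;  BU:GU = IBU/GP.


U = 1.65·0.000125^(59/1000)·(1−e^(−0.04·44))/4.15 = 0.1937
IBU = (13.1/100)·72·0.1937·1000/23.6 = 77.4198
BU:GU = 77.4198/59

1.3122


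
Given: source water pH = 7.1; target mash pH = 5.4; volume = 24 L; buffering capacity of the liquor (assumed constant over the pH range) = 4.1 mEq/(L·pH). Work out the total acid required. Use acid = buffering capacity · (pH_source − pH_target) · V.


acid = 4.1 · (7.1 − 5.4) · 24

167.2800 mEq


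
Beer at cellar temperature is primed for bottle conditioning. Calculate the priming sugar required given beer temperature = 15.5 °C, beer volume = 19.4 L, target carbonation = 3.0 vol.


residual = 14.695·(0.01821 + 0.09011·e^(−0.04·T));  sugar = (target − residual)·4.0·V
residual = 14.695·(0.01821 + 0.09011·e^(−0.04·15.5)) = 0.9799
sugar = (3.0 − 0.9799)·4.0·19.4

156.7579 g


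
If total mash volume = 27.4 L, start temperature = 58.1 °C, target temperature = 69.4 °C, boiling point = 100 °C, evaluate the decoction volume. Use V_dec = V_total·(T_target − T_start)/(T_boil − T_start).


V_dec = 27.4·(69.4 − 58.1)/(100 − 58.1)

7.3895 L


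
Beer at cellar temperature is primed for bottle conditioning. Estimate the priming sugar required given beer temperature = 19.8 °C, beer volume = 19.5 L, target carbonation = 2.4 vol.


residual = 14.695·(0.01821 + 0.09011·e^(−0.04·T));  sugar = (target − residual)·4.0·V
residual = 14.695·(0.01821 + 0.09011·e^(−0.04·19.8)) = 0.8674
sugar = (2.4 − 0.8674)·4.0·19.5

119.5458 g


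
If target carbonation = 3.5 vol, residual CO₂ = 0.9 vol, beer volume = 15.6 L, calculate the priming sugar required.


sugar = (target − residual)·4.0·V
sugar = (3.5 − 0.9)·4.0·15.6

162.2400 g


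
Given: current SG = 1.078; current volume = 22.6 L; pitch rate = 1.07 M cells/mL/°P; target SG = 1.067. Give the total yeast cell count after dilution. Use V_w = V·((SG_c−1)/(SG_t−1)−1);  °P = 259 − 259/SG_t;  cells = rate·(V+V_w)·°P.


V_w = 22.6·((1.078−1)/(1.067−1)−1) = 3.7104
V_final = 22.6 + 3.7104 = 26.3104
°P = 259 − 259/1.067 = 16.2634
cells = 1.07·26.3104·16.2634

457.8489 billion cells


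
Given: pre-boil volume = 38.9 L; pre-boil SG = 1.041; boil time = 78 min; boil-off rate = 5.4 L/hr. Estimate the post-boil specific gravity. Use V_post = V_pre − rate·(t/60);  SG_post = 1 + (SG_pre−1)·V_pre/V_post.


V_post = 38.9 − 5.4·(78/60) = 31.8800
SG_post = 1 + (1.041 − 1)·38.9/31.8800

1.0500


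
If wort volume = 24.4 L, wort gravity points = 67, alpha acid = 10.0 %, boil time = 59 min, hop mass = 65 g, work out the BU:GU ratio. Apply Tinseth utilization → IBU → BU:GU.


U = 1.65·0.000125^(GP/1000)·(1−e^(−0.04t))/4.15;  IBU = (α/100)·m·U·1000/V;  BU:GU = IBU/GP
U = 1.65·0.000125^(67/1000)·(1−e^(−0.04·59))/4.15 = 0.1972
IBU = (10.0/100)·65·0.1972·1000/24.4 = 52.5266
BU:GU = 52.5266/67

0.7840


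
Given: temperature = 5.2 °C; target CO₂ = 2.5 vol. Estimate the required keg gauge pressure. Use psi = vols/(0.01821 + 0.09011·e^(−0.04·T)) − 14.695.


psi = 2.5/(0.01821 + 0.09011·e^(−0.04·5.2)) − 14.695

12.6579 psi


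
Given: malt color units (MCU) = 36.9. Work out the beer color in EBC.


SRM = 1.4922·MCU^0.6859;  EBC = SRM·1.97
SRM = 1.4922·36.9^0.6859 = 17.7276
EBC = 17.7276·1.97

34.9234 EBC


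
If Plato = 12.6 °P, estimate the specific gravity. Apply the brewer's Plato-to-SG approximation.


SG = 259/(259 − P)
SG = 259/(259 − 12.6)

1.0511


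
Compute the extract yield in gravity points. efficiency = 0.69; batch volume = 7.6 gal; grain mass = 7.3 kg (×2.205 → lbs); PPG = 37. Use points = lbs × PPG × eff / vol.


lbs = 7.3 × 2.205 = 16.0965
points = 16.0965 × 37 × 0.69 / 7.6

54.0715 points


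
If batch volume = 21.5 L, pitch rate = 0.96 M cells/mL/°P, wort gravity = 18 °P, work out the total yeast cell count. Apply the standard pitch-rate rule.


cells (billions) = rate · V_L · °P
cells = 0.96 · 21.5 · 18

371.5200 billion cells


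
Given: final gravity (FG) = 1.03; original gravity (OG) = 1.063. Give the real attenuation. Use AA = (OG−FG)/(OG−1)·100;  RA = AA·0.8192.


AA = (1.063 − 1.03)/(1.063 − 1)·100 = 52.3810
RA = 52.3810·0.8192

42.9105 %


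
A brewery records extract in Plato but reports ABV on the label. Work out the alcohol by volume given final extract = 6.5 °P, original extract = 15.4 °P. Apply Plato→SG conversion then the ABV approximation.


SG = 259/(259 − P);  ABV = (OG − FG)·131.25
OG = 259/(259 − 15.4) = 1.0632
FG = 259/(259 − 6.5) = 1.0257
ABV = (1.0632 − 1.0257)·131.25

4.9187 % ABV


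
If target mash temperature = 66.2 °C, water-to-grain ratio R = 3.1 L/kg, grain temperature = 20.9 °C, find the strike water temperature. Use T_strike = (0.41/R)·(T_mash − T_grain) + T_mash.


T_strike = (0.41/3.1)·(66.2 − 20.9) + 66.2

72.1913 °C


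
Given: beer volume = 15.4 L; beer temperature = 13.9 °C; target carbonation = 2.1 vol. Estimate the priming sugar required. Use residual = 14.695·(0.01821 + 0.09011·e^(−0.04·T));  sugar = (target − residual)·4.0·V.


residual = 14.695·(0.01821 + 0.09011·e^(−0.04·13.9)) = 1.0270
sugar = (2.1 − 1.0270)·4.0·15.4

66.0966 g


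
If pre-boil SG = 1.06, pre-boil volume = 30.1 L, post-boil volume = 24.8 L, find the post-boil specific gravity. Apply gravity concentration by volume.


SG_post = 1 + (SG_pre − 1)·V_pre/V_post
pts_pre = (1.06 − 1)·1000 = 60.0000
pts_post = 60.0000·30.1/24.8 = 72.8226
SG_post = 1 + 72.8226/1000

1.0728


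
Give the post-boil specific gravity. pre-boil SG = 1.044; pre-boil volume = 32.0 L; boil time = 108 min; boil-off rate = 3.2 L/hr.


V_post = V_pre − rate·(t/60);  SG_post = 1 + (SG_pre−1)·V_pre/V_post
V_post = 32.0 − 3.2·(108/60) = 26.2400
SG_post = 1 + (1.044 − 1)·32.0/26.2400

1.0537


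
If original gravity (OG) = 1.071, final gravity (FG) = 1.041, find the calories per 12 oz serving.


ABW = (OG−FG)·131.25·0.79/FG;  °P = 259 − 259/SG (for OG→OE and FG→AE);  RE = 0.1808·OE + 0.8192·AE;  Cal = (6.9·ABW + 4·(RE−0.1))·FG·3.55
ABW = (1.071 − 1.041)·131.25·0.79/1.041 = 2.9881
OE = 259 − 259/1.071 = 17.1699 °P
AE = 259 − 259/1.041 = 10.2008 °P
RE = 0.1808·17.1699 + 0.8192·10.2008 = 11.4608 °P
Cal = (6.9·2.9881 + 4·(11.4608−0.1))·1.041·3.55

244.1323 kcal


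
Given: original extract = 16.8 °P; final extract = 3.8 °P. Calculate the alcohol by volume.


SG = 259/(259 − P);  ABV = (OG − FG)·131.25
OG = 259/(259 − 16.8) = 1.0694
FG = 259/(259 − 3.8) = 1.0149
ABV = (1.0694 − 1.0149)·131.25

7.1497 % ABV


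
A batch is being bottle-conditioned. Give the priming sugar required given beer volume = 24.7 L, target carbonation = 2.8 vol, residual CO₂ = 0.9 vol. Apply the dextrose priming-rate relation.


sugar = (target − residual)·4.0·V
sugar = (2.8 − 0.9)·4.0·24.7

187.7200 g


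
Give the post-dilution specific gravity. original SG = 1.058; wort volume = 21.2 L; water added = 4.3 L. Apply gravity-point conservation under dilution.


SG_new = 1 + (SG_old − 1)·V_old/(V_old + V_water)
pts = (1.058 − 1)·1000·21.2/(21.2 + 4.3) = 48.2196
SG_new = 1 + 48.2196/1000

1.0482


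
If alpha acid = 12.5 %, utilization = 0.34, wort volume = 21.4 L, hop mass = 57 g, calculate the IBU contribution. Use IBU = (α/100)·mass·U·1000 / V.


IBU = (12.5/100)·57·0.34·1000 / 21.4

113.2009 IBU


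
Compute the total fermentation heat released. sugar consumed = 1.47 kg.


Q = m_sugar · 590 kJ/kg
Q = 1.47 · 590

867.3000 kJ


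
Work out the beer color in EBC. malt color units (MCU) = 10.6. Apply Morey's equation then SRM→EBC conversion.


SRM = 1.4922·MCU^0.6859;  EBC = SRM·1.97
SRM = 1.4922·10.6^0.6859 = 7.5350
EBC = 7.5350·1.97

14.8440 EBC


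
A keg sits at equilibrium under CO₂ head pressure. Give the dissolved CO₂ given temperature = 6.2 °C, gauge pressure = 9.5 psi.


vols = (P + 14.695)·(0.01821 + 0.09011·e^(−0.04·T))
vols = (9.5 + 14.695)·(0.01821 + 0.09011·e^(−0.04·6.2))

2.1419 volumes


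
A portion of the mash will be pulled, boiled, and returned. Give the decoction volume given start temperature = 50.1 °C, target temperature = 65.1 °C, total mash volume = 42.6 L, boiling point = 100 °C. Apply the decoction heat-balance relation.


V_dec = V_total·(T_target − T_start)/(T_boil − T_start)
V_dec = 42.6·(65.1 − 50.1)/(100 − 50.1)

12.8056 L


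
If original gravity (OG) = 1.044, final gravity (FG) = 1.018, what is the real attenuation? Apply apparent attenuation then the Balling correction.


AA = (OG−FG)/(OG−1)·100;  RA = AA·0.8192
AA = (1.044 − 1.018)/(1.044 − 1)·100 = 59.0909
RA = 59.0909·0.8192

48.4073 %


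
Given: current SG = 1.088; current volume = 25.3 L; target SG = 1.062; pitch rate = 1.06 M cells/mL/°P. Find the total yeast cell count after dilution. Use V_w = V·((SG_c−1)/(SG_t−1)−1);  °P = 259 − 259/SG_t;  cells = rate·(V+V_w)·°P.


V_w = 25.3·((1.088−1)/(1.062−1)−1) = 10.6097
V_final = 25.3 + 10.6097 = 35.9097
°P = 259 − 259/1.062 = 15.1205
cells = 1.06·35.9097·15.1205

575.5517 billion cells


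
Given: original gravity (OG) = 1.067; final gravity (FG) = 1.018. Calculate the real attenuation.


AA = (OG−FG)/(OG−1)·100;  RA = AA·0.8192
AA = (1.067 − 1.018)/(1.067 − 1)·100 = 73.1343
RA = 73.1343·0.8192

59.9116 %


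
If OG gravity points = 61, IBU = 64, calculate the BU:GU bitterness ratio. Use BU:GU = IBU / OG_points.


BU:GU = 64 / 61

1.0492


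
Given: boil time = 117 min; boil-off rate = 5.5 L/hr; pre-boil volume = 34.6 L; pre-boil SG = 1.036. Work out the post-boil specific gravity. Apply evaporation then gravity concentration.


V_post = V_pre − rate·(t/60);  SG_post = 1 + (SG_pre−1)·V_pre/V_post
V_post = 34.6 − 5.5·(117/60) = 23.8750
SG_post = 1 + (1.036 − 1)·34.6/23.8750

1.0522


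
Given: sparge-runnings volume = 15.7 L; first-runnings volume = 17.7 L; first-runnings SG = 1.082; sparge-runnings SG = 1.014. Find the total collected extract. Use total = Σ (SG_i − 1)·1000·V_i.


first = (1.082 − 1)·1000·17.7 = 1451.4000
sparge = (1.014 − 1)·1000·15.7 = 219.8000
total = 1451.4000 + 219.8000

1671.2000 gravity·L


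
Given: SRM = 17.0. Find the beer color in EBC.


EBC = SRM · 1.97
EBC = 17.0 · 1.97

33.4900 EBC


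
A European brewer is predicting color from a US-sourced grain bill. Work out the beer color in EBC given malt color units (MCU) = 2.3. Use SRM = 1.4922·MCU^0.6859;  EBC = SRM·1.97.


SRM = 1.4922·2.3^0.6859 = 2.6420
EBC = 2.6420·1.97

5.2048 EBC


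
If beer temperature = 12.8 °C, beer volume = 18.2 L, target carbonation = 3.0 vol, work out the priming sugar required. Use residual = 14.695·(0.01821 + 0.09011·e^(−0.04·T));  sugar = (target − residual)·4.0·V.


residual = 14.695·(0.01821 + 0.09011·e^(−0.04·12.8)) = 1.0612
sugar = (3.0 − 1.0612)·4.0·18.2

141.1473 g


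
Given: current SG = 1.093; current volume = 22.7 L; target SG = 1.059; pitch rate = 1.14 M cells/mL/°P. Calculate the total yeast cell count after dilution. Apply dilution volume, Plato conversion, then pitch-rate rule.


V_w = V·((SG_c−1)/(SG_t−1)−1);  °P = 259 − 259/SG_t;  cells = rate·(V+V_w)·°P
V_w = 22.7·((1.093−1)/(1.059−1)−1) = 13.0814
V_final = 22.7 + 13.0814 = 35.7814
°P = 259 − 259/1.059 = 14.4297
cells = 1.14·35.7814·14.4297

588.5962 billion cells


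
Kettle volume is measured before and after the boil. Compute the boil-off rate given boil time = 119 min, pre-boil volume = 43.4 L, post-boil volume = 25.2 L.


rate = (V_pre − V_post) / (t_min/60)
rate = (43.4 − 25.2) / (119/60)

9.1765 L/hr


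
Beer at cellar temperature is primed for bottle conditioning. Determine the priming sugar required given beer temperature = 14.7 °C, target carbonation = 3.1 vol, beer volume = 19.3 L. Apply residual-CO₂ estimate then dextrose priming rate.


residual = 14.695·(0.01821 + 0.09011·e^(−0.04·T));  sugar = (target − residual)·4.0·V
residual = 14.695·(0.01821 + 0.09011·e^(−0.04·14.7)) = 1.0031
sugar = (3.1 − 1.0031)·4.0·19.3

161.8817 g


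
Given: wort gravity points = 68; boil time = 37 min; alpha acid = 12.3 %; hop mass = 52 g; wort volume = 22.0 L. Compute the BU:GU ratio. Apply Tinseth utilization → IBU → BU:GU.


U = 1.65·0.000125^(GP/1000)·(1−e^(−0.04t))/4.15;  IBU = (α/100)·m·U·1000/V;  BU:GU = IBU/GP
U = 1.65·0.000125^(68/1000)·(1−e^(−0.04·37))/4.15 = 0.1667
IBU = (12.3/100)·52·0.1667·1000/22.0 = 48.4543
BU:GU = 48.4543/68

0.7126


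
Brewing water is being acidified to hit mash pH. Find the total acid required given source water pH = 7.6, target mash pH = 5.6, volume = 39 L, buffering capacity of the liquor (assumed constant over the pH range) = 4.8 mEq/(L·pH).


acid = buffering capacity · (pH_source − pH_target) · V
acid = 4.8 · (7.6 − 5.6) · 39

374.4000 mEq


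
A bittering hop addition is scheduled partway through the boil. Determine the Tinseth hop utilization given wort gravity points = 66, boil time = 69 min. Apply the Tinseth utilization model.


U = 1.65·0.000125^(GP/1000) · (1 − e^(−0.04·t))/4.15
bigness = 1.65·0.000125^(66/1000) = 0.9118
boil_factor = (1 − e^(−0.04·69))/4.15 = 0.2257
U = 0.9118 · 0.2257

0.2058


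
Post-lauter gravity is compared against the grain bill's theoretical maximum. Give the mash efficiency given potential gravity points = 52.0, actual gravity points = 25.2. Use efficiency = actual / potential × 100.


efficiency = 25.2 / 52.0 × 100

48.4615 %


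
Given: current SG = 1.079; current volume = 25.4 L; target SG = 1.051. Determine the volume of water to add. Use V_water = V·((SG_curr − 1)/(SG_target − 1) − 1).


V_water = 25.4·((1.079 − 1)/(1.051 − 1) − 1)

13.9451 L


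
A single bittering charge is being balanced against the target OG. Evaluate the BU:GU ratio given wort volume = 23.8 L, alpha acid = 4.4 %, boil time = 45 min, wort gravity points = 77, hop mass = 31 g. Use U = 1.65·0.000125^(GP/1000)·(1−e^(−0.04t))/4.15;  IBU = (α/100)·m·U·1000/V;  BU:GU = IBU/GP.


U = 1.65·0.000125^(77/1000)·(1−e^(−0.04·45))/4.15 = 0.1661
IBU = (4.4/100)·31·0.1661·1000/23.8 = 9.5206
BU:GU = 9.5206/77

0.1236


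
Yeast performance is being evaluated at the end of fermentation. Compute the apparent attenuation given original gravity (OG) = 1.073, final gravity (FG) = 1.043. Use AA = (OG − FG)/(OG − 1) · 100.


AA = (1.073 − 1.043)/(1.073 − 1) · 100

41.0959 %


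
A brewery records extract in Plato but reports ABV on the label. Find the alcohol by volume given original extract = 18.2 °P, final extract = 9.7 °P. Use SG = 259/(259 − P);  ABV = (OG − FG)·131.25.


OG = 259/(259 − 18.2) = 1.0756
FG = 259/(259 − 9.7) = 1.0389
ABV = (1.0756 − 1.0389)·131.25

4.8133 % ABV


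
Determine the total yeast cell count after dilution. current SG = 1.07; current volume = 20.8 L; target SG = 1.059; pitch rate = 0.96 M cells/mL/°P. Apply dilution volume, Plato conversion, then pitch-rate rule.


V_w = V·((SG_c−1)/(SG_t−1)−1);  °P = 259 − 259/SG_t;  cells = rate·(V+V_w)·°P
V_w = 20.8·((1.07−1)/(1.059−1)−1) = 3.8780
V_final = 20.8 + 3.8780 = 24.6780
°P = 259 − 259/1.059 = 14.4297
cells = 0.96·24.6780·14.4297

341.8507 billion cells
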